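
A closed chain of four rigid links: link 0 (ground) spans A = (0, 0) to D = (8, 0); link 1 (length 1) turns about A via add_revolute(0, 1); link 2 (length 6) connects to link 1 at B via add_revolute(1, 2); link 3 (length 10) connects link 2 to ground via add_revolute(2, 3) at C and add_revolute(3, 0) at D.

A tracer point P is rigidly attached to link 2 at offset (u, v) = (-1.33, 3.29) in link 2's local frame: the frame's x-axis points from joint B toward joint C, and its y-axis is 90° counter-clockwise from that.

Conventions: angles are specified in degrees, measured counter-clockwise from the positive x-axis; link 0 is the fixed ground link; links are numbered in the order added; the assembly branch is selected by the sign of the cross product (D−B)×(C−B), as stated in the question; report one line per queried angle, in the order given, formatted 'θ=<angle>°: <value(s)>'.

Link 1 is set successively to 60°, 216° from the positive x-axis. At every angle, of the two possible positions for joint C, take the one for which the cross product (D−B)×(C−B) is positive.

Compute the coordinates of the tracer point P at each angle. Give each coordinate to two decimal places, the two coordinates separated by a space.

A=(0,0), D=(8.00,0)
θ=60°: B = A + 1.00·(cos60°, sin60°) = (0.5000, 0.8660)
θ=60°: |BD| = 7.5498
θ=60°: circle(B,6.00) ∩ circle(D,10.00): a=-0.4636, h=5.9821
θ=60°:   candidates: C₊=(0.7257,6.8618) cross=45.164; C₋=(-0.6467,-5.0234) cross=-45.164
θ=60°:   branch + wants cross > 0 → take C=(0.7257,6.8618) (cross=45.164)
θ=60°: ex = (C−B)/|BC| = (0.0376,0.9993); ey = (-0.9993,0.0376)
θ=60°: P = B + -1.33·ex + 3.29·ey = (-2.8377,-0.3393)
θ=216°: B = A + 1.00·(cos216°, sin216°) = (-0.8090, -0.5878)
θ=216°: |BD| = 8.8286
θ=216°: circle(B,6.00) ∩ circle(D,10.00): a=0.7897, h=5.9478
θ=216°:   candidates: C₊=(-0.4170,5.3994) cross=52.511; C₋=(0.3749,-6.4698) cross=-52.511
θ=216°:   branch + wants cross > 0 → take C=(-0.4170,5.3994) (cross=52.511)
θ=216°: ex = (C−B)/|BC| = (0.0653,0.9979); ey = (-0.9979,0.0653)
θ=216°: P = B + -1.33·ex + 3.29·ey = (-4.1789,-1.7000)

θ=60°: -2.84 -0.34
θ=216°: -4.18 -1.70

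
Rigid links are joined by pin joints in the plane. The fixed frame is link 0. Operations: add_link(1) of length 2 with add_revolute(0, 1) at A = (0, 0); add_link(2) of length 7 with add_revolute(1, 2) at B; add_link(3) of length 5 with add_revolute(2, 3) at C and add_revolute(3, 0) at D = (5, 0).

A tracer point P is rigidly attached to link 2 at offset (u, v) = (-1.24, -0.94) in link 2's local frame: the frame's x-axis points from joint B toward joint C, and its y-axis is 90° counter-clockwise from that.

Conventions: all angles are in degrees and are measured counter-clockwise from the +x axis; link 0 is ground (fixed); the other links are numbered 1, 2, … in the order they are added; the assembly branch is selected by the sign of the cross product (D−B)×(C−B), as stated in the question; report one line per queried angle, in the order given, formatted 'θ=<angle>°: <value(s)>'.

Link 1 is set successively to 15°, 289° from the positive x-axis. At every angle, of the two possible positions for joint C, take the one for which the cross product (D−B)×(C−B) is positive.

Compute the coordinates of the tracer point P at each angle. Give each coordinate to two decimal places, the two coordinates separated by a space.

A=(0,0), D=(5.00,0)
θ=15°: B = A + 2.00·(cos15°, sin15°) = (1.9319, 0.5176)
θ=15°: |BD| = 3.1115
θ=15°: circle(B,7.00) ∩ circle(D,5.00): a=5.4124, h=4.4391
θ=15°:   candidates: C₊=(8.0073,3.9945) cross=13.812; C₋=(6.5303,-4.7601) cross=-13.812
θ=15°:   branch + wants cross > 0 → take C=(8.0073,3.9945) (cross=13.812)
θ=15°: ex = (C−B)/|BC| = (0.8679,0.4967); ey = (-0.4967,0.8679)
θ=15°: P = B + -1.24·ex + -0.94·ey = (1.3225,-0.9141)
θ=289°: B = A + 2.00·(cos289°, sin289°) = (0.6511, -1.8910)
θ=289°: |BD| = 4.7422
θ=289°: circle(B,7.00) ∩ circle(D,5.00): a=4.9016, h=4.9975
θ=289°:   candidates: C₊=(3.1533,4.6465) cross=23.699; C₋=(7.1390,-4.5194) cross=-23.699
θ=289°:   branch + wants cross > 0 → take C=(3.1533,4.6465) (cross=23.699)
θ=289°: ex = (C−B)/|BC| = (0.3575,0.9339); ey = (-0.9339,0.3575)
θ=289°: P = B + -1.24·ex + -0.94·ey = (1.0858,-3.3851)

θ=15°: 1.32 -0.91
θ=289°: 1.09 -3.39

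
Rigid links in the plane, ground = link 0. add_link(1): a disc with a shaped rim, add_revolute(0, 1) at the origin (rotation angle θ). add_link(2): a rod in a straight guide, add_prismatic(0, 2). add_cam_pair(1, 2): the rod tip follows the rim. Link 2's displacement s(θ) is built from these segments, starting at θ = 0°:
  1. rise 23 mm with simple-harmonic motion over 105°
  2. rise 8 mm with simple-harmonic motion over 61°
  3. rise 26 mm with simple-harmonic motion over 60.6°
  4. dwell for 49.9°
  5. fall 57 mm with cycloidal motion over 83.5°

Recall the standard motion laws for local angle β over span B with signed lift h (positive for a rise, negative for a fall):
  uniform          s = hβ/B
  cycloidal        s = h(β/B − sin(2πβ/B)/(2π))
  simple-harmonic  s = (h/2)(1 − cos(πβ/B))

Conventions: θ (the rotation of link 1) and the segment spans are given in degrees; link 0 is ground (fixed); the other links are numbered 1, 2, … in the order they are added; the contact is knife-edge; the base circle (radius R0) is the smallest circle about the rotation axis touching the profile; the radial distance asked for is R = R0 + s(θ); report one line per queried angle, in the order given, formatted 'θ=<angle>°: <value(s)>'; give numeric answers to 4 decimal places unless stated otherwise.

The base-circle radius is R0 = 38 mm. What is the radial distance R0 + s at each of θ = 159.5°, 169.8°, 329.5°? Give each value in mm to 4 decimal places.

segment 1 (0° to 105°, simple-harmonic, h = 23) is passed completely: s = 0.0000 + (23) = 23.0000
θ = 159.5° falls in segment 2 (105° to 166°, simple-harmonic, h = 8): β = 159.5 − 105 = 54.5°, B = 61°; Δs = 8/2·(1 − cos(π·0.8934)) = 7.7780; s = 23.0000 + 7.7780 = 30.7780
segment 2 (105° to 166°, simple-harmonic, h = 8) is passed completely: s = 23.0000 + (8) = 31.0000
θ = 169.8° falls in segment 3 (166° to 226.6°, simple-harmonic, h = 26): β = 169.8 − 166 = 3.8°, B = 60.6°; Δs = 26/2·(1 − cos(π·0.0627)) = 0.2514; s = 31.0000 + 0.2514 = 31.2514
segment 3 (166° to 226.6°, simple-harmonic, h = 26) is passed completely: s = 31.0000 + (26) = 57.0000
segment 4 (226.6° to 276.5°, dwell): s unchanged at 57.0000
θ = 329.5° falls in segment 5 (276.5° to 360°, cycloidal, h = -57): β = 329.5 − 276.5 = 53°, B = 83.5°; Δs = -57·(0.6347 − sin(2π·0.6347)/(2π)) = -42.9744; s = 57.0000 − 42.9744 = 14.0256
θ=159.5°: R = R0 + s = 38 + 30.7780 = 68.7780
θ=169.8°: R = R0 + s = 38 + 31.2514 = 69.2514
θ=329.5°: R = R0 + s = 38 + 14.0256 = 52.0256

θ=159.5°: 68.7780
θ=169.8°: 69.2514
θ=329.5°: 52.0256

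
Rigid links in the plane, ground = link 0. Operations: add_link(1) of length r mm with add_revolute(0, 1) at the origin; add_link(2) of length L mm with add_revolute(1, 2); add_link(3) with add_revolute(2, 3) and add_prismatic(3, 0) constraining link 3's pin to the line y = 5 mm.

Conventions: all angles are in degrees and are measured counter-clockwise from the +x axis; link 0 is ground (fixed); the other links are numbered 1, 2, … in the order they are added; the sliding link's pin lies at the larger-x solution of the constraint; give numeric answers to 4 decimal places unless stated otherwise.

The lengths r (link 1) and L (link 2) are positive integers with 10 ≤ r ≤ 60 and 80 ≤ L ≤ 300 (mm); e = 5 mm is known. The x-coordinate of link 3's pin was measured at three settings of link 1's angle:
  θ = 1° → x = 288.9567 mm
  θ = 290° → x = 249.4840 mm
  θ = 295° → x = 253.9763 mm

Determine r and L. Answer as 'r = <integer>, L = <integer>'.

constraint per measurement: (x − r cos θ)² + (r sin θ − e)² = L²
subtracting the θ₁ and θ₂ equations cancels the r² and L² terms:
r = (x₁² − x₂²) / (2[(x₁cos θ₁ + e sin θ₁) − (x₂cos θ₂ + e sin θ₂)]) = 51.0000 → r = 51
L² = (x₁ − r cos θ₁)² + (r sin θ₁ − e)² = 56643.9793 → L = 238.0000 → L = 238
check at θ₃=295°: x = 253.9763 (printed 253.9763) ✓

r = 51, L = 238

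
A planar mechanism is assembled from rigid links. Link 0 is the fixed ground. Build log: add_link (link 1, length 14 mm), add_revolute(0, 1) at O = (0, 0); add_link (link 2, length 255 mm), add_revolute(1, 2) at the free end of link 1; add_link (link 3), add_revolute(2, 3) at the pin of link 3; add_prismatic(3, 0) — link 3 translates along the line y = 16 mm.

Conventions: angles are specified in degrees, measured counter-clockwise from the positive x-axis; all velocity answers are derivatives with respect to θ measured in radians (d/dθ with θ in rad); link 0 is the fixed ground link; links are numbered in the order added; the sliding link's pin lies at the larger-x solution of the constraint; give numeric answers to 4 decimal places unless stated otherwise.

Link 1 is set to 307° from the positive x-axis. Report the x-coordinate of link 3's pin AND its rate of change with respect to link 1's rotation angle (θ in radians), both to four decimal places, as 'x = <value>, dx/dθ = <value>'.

geometry: r = 14 mm, L = 255 mm, e = 16 mm
crank pin P = (r cos θ, r sin θ) = (8.425410, -11.180897)
h = r sin θ − e = -11.180897 − 16 = -27.180897
x = r cos θ + √(L² − h²) = 8.425410 + 253.547232 = 261.972642
dx/dθ = −r sin θ − h·r cos θ/√(L² − h²) (θ in radians; h = -27.180897) = 12.084122

x = 261.9726, dx/dθ = 12.0841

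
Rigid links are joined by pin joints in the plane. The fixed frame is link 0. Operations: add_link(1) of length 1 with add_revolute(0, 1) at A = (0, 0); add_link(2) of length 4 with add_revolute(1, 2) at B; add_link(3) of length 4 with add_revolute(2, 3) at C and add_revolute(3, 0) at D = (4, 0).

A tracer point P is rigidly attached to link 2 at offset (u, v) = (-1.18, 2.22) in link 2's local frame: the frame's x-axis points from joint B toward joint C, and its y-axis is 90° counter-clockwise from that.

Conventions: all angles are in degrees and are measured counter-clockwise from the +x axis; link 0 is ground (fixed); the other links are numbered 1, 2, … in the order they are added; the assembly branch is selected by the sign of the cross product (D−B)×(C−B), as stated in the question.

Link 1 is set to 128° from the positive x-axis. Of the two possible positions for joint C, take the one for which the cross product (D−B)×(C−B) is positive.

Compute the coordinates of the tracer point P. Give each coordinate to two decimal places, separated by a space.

A=(0,0), D=(4.00,0)
B = A + 1.00·(cos128°, sin128°) = (-0.6157, 0.7880)
|BD| = 4.6824
circle(B,4.00) ∩ circle(D,4.00): a=2.3412, h=3.2433
  candidates: C₊=(2.2380,3.5910) cross=15.186; C₋=(1.1464,-2.8030) cross=-15.186
  branch + wants cross > 0 → take C=(2.2380,3.5910) (cross=15.186)
ex = (C−B)/|BC| = (0.7134,0.7007); ey = (-0.7007,0.7134)
P = B + -1.18·ex + 2.22·ey = (-3.0131,1.5449)

-3.01 1.54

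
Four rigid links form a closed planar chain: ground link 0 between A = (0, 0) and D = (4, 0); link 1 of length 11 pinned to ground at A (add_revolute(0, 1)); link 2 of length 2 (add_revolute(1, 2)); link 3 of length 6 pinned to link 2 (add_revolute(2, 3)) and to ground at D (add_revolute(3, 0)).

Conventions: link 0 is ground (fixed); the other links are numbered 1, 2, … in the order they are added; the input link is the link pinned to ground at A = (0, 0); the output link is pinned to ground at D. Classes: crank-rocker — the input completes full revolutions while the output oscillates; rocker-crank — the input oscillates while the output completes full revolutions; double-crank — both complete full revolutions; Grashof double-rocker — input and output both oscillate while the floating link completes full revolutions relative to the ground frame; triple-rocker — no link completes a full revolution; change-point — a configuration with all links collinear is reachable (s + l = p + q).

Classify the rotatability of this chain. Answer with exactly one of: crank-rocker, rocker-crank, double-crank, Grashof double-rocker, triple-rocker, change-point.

lengths: ground=4, input=11, coupler=2, output=6
sorted: s=2 (shortest), l=11 (longest), p+q=10
s + l = 13 vs p + q = 10
s + l > p + q → non-Grashof → no link fully rotates → triple-rocker

triple-rocker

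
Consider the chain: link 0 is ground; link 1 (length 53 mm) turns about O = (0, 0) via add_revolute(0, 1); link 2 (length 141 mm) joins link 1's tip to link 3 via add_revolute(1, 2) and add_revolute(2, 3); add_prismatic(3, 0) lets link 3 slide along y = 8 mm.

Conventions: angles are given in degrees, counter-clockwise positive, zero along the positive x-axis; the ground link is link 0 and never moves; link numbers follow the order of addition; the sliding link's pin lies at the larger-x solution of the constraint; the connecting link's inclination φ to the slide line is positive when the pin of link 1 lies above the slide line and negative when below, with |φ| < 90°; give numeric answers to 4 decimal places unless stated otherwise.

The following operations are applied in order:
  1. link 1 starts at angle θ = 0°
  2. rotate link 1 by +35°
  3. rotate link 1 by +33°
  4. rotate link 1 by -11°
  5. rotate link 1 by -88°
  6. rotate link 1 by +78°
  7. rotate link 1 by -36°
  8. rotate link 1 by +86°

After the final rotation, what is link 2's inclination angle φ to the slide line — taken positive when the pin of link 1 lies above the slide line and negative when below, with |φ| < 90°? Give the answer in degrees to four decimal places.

geometry: r = 53 mm, L = 141 mm, e = 8 mm; θ starts at 0°
rotate link 1 by +35°: θ ← 0° +35° = 35°
rotate link 1 by +33°: θ ← 35° +33° = 68°
rotate link 1 by -11°: θ ← 68° -11° = 57°
rotate link 1 by -88°: θ ← 57° -88° = -31°
rotate link 1 by +78°: θ ← -31° +78° = 47°
rotate link 1 by -36°: θ ← 47° -36° = 11°
rotate link 1 by +86°: θ ← 11° +86° = 97°
h = r sin θ − e = 52.604946 − 8 = 44.604946
sin φ = h / L = 44.604946 / 141 = 0.31634714
φ = arcsin(0.31634714) = 18.442158°

18.4422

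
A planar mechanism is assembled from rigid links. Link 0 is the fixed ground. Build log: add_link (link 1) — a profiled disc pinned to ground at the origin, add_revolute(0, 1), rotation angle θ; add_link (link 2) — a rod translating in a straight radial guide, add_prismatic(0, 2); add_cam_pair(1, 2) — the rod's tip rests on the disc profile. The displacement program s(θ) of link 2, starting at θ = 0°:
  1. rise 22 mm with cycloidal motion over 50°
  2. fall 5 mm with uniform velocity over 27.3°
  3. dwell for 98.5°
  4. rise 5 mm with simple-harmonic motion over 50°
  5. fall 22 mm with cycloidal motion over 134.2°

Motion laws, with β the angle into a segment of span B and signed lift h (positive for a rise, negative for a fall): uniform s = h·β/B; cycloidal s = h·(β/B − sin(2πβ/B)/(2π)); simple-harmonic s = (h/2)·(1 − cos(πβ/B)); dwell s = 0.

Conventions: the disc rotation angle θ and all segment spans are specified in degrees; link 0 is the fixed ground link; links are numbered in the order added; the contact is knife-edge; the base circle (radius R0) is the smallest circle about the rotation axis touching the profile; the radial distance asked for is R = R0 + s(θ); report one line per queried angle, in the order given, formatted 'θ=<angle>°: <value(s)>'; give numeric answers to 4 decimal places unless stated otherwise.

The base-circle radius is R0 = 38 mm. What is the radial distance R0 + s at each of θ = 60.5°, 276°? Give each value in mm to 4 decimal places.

seg 1 [0°–50°] cycloidal, h=22: full span → s += 22 → s = 22.0000
seg 2 [50°–77.3°] uniform, h=-5: θ=60.5° here. β=10.5, B=27.3. -5·10.5/27.3 = -1.9231 → s = 20.0769
seg 2 [50°–77.3°] uniform, h=-5: full span → s += -5 → s = 17.0000
seg 3 [77.3°–175.8°] dwell: s stays 17.0000
seg 4 [175.8°–225.8°] simple-harmonic, h=5: full span → s += 5 → s = 22.0000
seg 5 [225.8°–360°] cycloidal, h=-22: θ=276° here. β=50.2, B=134.2. -22·(0.3741 − sin(2π·0.3741)/(2π)) = -5.7392 → s = 16.2608
θ=60.5°: R = R0 + s = 38 + 20.0769 = 58.0769
θ=276°: R = R0 + s = 38 + 16.2608 = 54.2608

θ=60.5°: 58.0769
θ=276°: 54.2608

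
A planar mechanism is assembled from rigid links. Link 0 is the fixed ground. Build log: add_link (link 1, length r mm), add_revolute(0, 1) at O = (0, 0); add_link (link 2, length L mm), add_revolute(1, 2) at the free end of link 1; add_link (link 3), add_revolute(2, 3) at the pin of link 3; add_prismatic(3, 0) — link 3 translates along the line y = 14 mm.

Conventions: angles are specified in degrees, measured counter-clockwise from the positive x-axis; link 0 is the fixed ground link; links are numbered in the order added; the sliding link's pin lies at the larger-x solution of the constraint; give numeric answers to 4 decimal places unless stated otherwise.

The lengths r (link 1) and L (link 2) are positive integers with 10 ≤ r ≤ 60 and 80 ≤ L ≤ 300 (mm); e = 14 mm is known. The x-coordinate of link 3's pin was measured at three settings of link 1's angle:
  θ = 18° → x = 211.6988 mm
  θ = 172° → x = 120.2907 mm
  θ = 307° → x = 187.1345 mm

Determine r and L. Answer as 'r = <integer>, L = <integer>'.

constraint per measurement: (x − r cos θ)² + (r sin θ − e)² = L²
subtracting the θ₁ and θ₂ equations cancels the r² and L² terms:
r = (x₁² − x₂²) / (2[(x₁cos θ₁ + e sin θ₁) − (x₂cos θ₂ + e sin θ₂)]) = 47.0000 → r = 47
L² = (x₁ − r cos θ₁)² + (r sin θ₁ − e)² = 27888.9884 → L = 167.0000 → L = 167
check at θ₃=307°: x = 187.1345 (printed 187.1345) ✓

r = 47, L = 167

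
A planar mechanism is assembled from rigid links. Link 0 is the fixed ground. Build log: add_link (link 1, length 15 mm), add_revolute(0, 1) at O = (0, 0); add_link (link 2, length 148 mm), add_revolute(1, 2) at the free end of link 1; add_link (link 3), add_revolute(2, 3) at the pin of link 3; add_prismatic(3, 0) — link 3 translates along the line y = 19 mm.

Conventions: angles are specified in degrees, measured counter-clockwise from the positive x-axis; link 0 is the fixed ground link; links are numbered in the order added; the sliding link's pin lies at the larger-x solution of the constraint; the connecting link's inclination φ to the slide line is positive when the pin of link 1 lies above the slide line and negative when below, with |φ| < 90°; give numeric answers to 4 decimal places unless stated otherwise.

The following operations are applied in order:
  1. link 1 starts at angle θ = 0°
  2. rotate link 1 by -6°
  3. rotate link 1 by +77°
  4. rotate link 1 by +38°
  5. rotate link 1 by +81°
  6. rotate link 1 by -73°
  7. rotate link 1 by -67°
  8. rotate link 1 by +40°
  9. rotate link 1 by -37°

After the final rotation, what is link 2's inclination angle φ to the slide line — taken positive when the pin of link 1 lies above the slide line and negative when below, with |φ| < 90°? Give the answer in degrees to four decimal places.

geometry: r = 15 mm, L = 148 mm, e = 19 mm; θ starts at 0°
rotate link 1 by -6°: θ ← 0° -6° = -6°
rotate link 1 by +77°: θ ← -6° +77° = 71°
rotate link 1 by +38°: θ ← 71° +38° = 109°
rotate link 1 by +81°: θ ← 109° +81° = 190°
rotate link 1 by -73°: θ ← 190° -73° = 117°
rotate link 1 by -67°: θ ← 117° -67° = 50°
rotate link 1 by +40°: θ ← 50° +40° = 90°
rotate link 1 by -37°: θ ← 90° -37° = 53°
h = r sin θ − e = 11.979533 − 19 = -7.020467
sin φ = h / L = -7.020467 / 148 = -0.04743559
φ = arcsin(-0.04743559) = -2.718879°

-2.7189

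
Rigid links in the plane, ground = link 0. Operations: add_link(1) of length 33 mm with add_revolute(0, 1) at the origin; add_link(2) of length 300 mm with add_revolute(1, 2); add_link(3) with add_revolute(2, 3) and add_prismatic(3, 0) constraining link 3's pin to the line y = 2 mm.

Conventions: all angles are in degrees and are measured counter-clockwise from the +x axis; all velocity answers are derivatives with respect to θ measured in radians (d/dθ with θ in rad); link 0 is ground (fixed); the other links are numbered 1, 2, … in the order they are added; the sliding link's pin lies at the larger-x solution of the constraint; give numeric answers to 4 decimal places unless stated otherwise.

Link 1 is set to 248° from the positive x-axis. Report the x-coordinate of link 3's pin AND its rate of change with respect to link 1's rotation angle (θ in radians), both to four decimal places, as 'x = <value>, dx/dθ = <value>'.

geometry: r = 33 mm, L = 300 mm, e = 2 mm
crank pin P = (r cos θ, r sin θ) = (-12.362018, -30.597067)
h = r sin θ − e = -30.597067 − 2 = -32.597067
x = r cos θ + √(L² − h²) = -12.362018 + 298.223794 = 285.861776
dx/dθ = −r sin θ − h·r cos θ/√(L² − h²) (θ in radians; h = -32.597067) = 29.245849

x = 285.8618, dx/dθ = 29.2458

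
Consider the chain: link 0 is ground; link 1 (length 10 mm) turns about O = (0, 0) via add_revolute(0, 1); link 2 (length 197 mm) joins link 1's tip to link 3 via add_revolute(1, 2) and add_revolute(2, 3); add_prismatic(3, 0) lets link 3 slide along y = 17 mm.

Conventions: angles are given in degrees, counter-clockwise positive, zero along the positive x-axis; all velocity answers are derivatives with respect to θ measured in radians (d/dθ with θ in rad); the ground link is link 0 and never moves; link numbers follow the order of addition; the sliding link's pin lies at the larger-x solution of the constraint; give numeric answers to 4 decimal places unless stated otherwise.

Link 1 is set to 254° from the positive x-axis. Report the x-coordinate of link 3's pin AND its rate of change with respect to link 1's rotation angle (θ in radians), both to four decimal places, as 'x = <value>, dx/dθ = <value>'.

geometry: r = 10 mm, L = 197 mm, e = 17 mm
crank pin P = (r cos θ, r sin θ) = (-2.756374, -9.612617)
h = r sin θ − e = -9.612617 − 17 = -26.612617
x = r cos θ + √(L² − h²) = -2.756374 + 195.194182 = 192.437808
dx/dθ = −r sin θ − h·r cos θ/√(L² − h²) (θ in radians; h = -26.612617) = 9.236815

x = 192.4378, dx/dθ = 9.2368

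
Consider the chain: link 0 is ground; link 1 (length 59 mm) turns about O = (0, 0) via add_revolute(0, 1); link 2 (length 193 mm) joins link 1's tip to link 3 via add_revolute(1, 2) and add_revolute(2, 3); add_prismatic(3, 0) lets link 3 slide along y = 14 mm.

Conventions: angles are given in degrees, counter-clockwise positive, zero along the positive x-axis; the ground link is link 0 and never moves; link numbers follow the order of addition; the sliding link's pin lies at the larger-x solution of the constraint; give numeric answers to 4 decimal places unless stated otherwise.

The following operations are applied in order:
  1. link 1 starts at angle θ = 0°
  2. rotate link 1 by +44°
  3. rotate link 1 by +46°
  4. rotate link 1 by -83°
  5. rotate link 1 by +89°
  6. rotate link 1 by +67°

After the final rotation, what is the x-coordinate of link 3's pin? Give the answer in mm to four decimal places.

geometry: r = 59 mm, L = 193 mm, e = 14 mm; θ starts at 0°
rotate link 1 by +44°: θ ← 0° +44° = 44°
rotate link 1 by +46°: θ ← 44° +46° = 90°
rotate link 1 by -83°: θ ← 90° -83° = 7°
rotate link 1 by +89°: θ ← 7° +89° = 96°
rotate link 1 by +67°: θ ← 96° +67° = 163°
crank pin P = (r cos θ, r sin θ) = (-56.421981, 17.249931)
h = r sin θ − e = 17.249931 − 14 = 3.249931
x = r cos θ + √(L² − h²) = -56.421981 + 192.972635 = 136.550655

136.5507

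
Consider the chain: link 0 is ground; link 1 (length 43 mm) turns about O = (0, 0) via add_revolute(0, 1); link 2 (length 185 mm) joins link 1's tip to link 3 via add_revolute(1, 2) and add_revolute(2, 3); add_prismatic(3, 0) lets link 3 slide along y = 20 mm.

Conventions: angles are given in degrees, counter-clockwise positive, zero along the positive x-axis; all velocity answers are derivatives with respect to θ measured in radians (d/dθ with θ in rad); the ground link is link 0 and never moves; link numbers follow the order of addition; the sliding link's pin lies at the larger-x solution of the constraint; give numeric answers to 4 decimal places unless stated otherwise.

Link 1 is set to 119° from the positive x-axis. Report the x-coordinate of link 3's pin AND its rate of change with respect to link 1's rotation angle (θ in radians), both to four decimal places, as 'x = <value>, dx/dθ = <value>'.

geometry: r = 43 mm, L = 185 mm, e = 20 mm
crank pin P = (r cos θ, r sin θ) = (-20.846814, 37.608647)
h = r sin θ − e = 37.608647 − 20 = 17.608647
x = r cos θ + √(L² − h²) = -20.846814 + 184.160081 = 163.313268
dx/dθ = −r sin θ − h·r cos θ/√(L² − h²) (θ in radians; h = 17.608647) = -35.615359

x = 163.3133, dx/dθ = -35.6154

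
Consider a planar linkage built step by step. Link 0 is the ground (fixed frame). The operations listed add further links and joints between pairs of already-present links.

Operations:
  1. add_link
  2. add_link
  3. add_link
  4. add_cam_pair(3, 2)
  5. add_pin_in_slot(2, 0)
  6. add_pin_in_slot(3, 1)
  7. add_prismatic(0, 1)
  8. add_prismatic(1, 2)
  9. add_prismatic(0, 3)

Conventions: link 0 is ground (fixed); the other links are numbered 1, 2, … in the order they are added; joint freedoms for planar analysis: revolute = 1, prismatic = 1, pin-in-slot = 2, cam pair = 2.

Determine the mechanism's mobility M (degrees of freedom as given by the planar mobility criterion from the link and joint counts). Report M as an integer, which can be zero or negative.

link 0 = ground. State L|J1|J2 = 1|0|0
+link1  2|0|0
+link2  3|0|0
+link3  4|0|0
C(3,2) f=2→J2  4|0|1
PS(2,0) f=2→J2  4|0|2
PS(3,1) f=2→J2  4|0|3
P(0,1) f=1→J1  4|1|3
P(1,2) f=1→J1  4|2|3
P(0,3) f=1→J1  4|3|3
M = 3(4−1)−2·3−3 = 9−6−3 = 0

M = 0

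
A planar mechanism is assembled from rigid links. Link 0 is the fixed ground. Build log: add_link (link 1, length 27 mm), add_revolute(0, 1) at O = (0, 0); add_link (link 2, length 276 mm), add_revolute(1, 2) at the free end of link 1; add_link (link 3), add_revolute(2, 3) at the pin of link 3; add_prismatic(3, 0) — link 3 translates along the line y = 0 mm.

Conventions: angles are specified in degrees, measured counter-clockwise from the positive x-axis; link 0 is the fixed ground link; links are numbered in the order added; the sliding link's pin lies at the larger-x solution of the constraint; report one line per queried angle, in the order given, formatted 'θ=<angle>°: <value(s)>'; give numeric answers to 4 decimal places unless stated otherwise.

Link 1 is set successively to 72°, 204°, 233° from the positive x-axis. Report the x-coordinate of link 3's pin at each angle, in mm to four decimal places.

geometry: r = 27 mm, L = 276 mm, e = 0 mm
θ=72°: crank pin P = (r cos θ, r sin θ) = (8.343459, 25.678526)
θ=72°: h = r sin θ − e = 25.678526 − 0 = 25.678526
θ=72°: x = r cos θ + √(L² − h²) = 8.343459 + 274.802863 = 283.146321
θ=204°: crank pin P = (r cos θ, r sin θ) = (-24.665727, -10.981889)
θ=204°: h = r sin θ − e = -10.981889 − 0 = -10.981889
θ=204°: x = r cos θ + √(L² − h²) = -24.665727 + 275.781432 = 251.115704
θ=233°: crank pin P = (r cos θ, r sin θ) = (-16.249006, -21.563159)
θ=233°: h = r sin θ − e = -21.563159 − 0 = -21.563159
θ=233°: x = r cos θ + √(L² − h²) = -16.249006 + 275.156374 = 258.907368

θ=72°: 283.1463
θ=204°: 251.1157
θ=233°: 258.9074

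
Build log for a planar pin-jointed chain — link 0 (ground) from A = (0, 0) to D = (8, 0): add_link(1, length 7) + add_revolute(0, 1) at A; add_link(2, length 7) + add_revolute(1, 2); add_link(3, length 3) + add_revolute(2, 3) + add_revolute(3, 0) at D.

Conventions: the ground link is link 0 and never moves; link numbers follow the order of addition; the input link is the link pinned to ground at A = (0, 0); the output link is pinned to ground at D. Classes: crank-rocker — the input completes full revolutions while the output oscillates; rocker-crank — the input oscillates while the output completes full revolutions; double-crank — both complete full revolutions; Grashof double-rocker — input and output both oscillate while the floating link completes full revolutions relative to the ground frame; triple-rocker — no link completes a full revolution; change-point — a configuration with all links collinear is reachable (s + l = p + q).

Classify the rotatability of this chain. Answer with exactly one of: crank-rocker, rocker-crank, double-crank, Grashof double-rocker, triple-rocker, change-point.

lengths: ground=8, input=7, coupler=7, output=3
sorted: s=3 (shortest), l=8 (longest), p+q=14
s + l = 11 vs p + q = 14
s + l < p + q (Grashof) with shortest = output link → rocker-crank

rocker-crank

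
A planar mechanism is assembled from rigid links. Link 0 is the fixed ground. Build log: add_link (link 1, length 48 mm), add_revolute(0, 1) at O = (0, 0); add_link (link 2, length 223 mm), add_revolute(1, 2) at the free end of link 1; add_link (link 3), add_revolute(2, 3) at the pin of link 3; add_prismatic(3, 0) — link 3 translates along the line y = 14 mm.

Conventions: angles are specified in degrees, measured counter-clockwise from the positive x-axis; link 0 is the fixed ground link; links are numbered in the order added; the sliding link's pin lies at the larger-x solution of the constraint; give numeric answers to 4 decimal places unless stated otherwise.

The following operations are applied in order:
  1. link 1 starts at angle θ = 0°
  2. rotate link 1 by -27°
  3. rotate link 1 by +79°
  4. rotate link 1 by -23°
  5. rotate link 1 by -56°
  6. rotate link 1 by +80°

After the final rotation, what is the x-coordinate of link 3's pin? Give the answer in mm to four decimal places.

geometry: r = 48 mm, L = 223 mm, e = 14 mm; θ starts at 0°
rotate link 1 by -27°: θ ← 0° -27° = -27°
rotate link 1 by +79°: θ ← -27° +79° = 52°
rotate link 1 by -23°: θ ← 52° -23° = 29°
rotate link 1 by -56°: θ ← 29° -56° = -27°
rotate link 1 by +80°: θ ← -27° +80° = 53°
crank pin P = (r cos θ, r sin θ) = (28.887121, 38.334504)
h = r sin θ − e = 38.334504 − 14 = 24.334504
x = r cos θ + √(L² − h²) = 28.887121 + 221.668292 = 250.555414

250.5554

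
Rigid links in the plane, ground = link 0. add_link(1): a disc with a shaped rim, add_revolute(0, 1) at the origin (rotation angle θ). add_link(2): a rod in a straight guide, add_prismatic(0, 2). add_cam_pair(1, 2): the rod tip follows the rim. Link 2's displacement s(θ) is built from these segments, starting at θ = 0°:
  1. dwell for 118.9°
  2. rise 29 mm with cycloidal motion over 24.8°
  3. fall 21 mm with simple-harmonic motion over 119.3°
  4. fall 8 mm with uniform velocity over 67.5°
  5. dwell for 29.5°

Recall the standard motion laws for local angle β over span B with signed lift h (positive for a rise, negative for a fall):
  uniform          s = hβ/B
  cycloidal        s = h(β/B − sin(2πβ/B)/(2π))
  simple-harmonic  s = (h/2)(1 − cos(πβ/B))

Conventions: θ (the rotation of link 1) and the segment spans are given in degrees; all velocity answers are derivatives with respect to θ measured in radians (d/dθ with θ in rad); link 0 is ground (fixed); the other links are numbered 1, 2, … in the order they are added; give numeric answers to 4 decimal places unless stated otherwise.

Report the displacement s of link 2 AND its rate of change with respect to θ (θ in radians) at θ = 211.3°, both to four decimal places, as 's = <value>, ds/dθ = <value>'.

segment 1 (0° to 118.9°, dwell): s unchanged at 0.0000
segment 2 (118.9° to 143.7°, cycloidal, h = 29) is passed completely: s = 0.0000 + (29) = 29.0000
θ = 211.3° falls in segment 3 (143.7° to 263°, simple-harmonic, h = -21): β = 211.3 − 143.7 = 67.6°, B = 119.3°; Δs = -21/2·(1 − cos(π·0.5666)) = -12.6822; s = 29.0000 − 12.6822 = 16.3178
velocity in seg [143.7°–263°] (simple-harmonic), θ in radians: β = 67.6° = 1.1798 rad, B = 119.3° = 2.0822 rad; ds/dθ = (πh/(2B)) sin(πβ/B) = (π·(-21)/(2·2.0822)) sin(π·0.5666) = -15.496508 mm/rad

s = 16.3178, ds/dθ = -15.4965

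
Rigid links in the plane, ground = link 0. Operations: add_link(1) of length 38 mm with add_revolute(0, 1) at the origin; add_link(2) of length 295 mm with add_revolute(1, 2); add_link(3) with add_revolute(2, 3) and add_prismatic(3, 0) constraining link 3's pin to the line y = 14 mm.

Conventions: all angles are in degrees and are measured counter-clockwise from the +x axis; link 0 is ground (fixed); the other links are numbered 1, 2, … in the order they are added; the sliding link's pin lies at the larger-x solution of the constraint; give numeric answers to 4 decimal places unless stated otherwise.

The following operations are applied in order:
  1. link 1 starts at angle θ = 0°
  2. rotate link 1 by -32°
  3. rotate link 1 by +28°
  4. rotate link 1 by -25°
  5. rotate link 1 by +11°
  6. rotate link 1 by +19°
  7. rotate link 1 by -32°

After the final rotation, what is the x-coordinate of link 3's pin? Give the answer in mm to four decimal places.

geometry: r = 38 mm, L = 295 mm, e = 14 mm; θ starts at 0°
rotate link 1 by -32°: θ ← 0° -32° = -32°
rotate link 1 by +28°: θ ← -32° +28° = -4°
rotate link 1 by -25°: θ ← -4° -25° = -29°
rotate link 1 by +11°: θ ← -29° +11° = -18°
rotate link 1 by +19°: θ ← -18° +19° = 1°
rotate link 1 by -32°: θ ← 1° -32° = -31°
crank pin P = (r cos θ, r sin θ) = (32.572357, -19.571447)
h = r sin θ − e = -19.571447 − 14 = -33.571447
x = r cos θ + √(L² − h²) = 32.572357 + 293.083534 = 325.655892

325.6559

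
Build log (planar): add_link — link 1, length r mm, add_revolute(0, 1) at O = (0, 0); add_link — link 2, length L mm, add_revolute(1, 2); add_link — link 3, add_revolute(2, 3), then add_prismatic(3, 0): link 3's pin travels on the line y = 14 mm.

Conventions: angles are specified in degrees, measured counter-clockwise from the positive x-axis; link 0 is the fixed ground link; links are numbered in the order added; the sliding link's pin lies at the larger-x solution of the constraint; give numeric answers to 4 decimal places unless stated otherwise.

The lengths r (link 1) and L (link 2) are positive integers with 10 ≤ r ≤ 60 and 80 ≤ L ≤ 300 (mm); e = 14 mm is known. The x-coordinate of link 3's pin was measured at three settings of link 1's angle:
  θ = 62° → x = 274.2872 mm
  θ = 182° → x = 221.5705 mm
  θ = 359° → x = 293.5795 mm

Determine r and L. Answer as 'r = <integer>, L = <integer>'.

constraint per measurement: (x − r cos θ)² + (r sin θ − e)² = L²
subtracting the θ₁ and θ₂ equations cancels the r² and L² terms:
r = (x₁² − x₂²) / (2[(x₁cos θ₁ + e sin θ₁) − (x₂cos θ₂ + e sin θ₂)]) = 36.0000 → r = 36
L² = (x₁ − r cos θ₁)² + (r sin θ₁ − e)² = 66564.0140 → L = 258.0000 → L = 258
check at θ₃=359°: x = 293.5795 (printed 293.5795) ✓

r = 36, L = 258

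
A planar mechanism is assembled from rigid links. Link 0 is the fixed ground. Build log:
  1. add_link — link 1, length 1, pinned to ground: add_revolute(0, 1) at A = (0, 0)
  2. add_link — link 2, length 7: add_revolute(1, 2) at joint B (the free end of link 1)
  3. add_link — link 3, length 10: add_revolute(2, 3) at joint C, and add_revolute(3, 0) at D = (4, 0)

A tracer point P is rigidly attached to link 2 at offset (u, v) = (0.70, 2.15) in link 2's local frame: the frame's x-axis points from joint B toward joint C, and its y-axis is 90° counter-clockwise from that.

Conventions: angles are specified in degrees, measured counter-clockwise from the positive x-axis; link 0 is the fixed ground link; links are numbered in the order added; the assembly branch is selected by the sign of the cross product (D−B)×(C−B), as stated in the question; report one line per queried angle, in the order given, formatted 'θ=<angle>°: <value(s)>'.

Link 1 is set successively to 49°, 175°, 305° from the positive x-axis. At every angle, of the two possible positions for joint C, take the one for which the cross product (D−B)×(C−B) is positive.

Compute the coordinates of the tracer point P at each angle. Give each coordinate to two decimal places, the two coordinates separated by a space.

A=(0,0), D=(4.00,0)
θ=49°: B = A + 1.00·(cos49°, sin49°) = (0.6561, 0.7547)
θ=49°: |BD| = 3.4281
θ=49°: circle(B,7.00) ∩ circle(D,10.00): a=-5.7246, h=4.0285
θ=49°:   candidates: C₊=(-4.0412,5.9447) cross=13.810; C₋=(-5.8150,-1.9146) cross=-13.810
θ=49°:   branch + wants cross > 0 → take C=(-4.0412,5.9447) (cross=13.810)
θ=49°: ex = (C−B)/|BC| = (-0.6710,0.7414); ey = (-0.7414,-0.6710)
θ=49°: P = B + 0.70·ex + 2.15·ey = (-1.4077,-0.1690)
θ=175°: B = A + 1.00·(cos175°, sin175°) = (-0.9962, 0.0872)
θ=175°: |BD| = 4.9970
θ=175°: circle(B,7.00) ∩ circle(D,10.00): a=-2.6046, h=6.4974
θ=175°:   candidates: C₊=(-3.4871,6.6290) cross=32.467; C₋=(-3.7138,-6.3638) cross=-32.467
θ=175°:   branch + wants cross > 0 → take C=(-3.4871,6.6290) (cross=32.467)
θ=175°: ex = (C−B)/|BC| = (-0.3558,0.9345); ey = (-0.9345,-0.3558)
θ=175°: P = B + 0.70·ex + 2.15·ey = (-3.2546,-0.0237)
θ=305°: B = A + 1.00·(cos305°, sin305°) = (0.5736, -0.8192)
θ=305°: |BD| = 3.5230
θ=305°: circle(B,7.00) ∩ circle(D,10.00): a=-5.4767, h=4.3596
θ=305°:   candidates: C₊=(-5.7667,2.1475) cross=15.359; C₋=(-3.7393,-6.3327) cross=-15.359
θ=305°:   branch + wants cross > 0 → take C=(-5.7667,2.1475) (cross=15.359)
θ=305°: ex = (C−B)/|BC| = (-0.9058,0.4238); ey = (-0.4238,-0.9058)
θ=305°: P = B + 0.70·ex + 2.15·ey = (-0.9716,-2.4699)

θ=49°: -1.41 -0.17
θ=175°: -3.25 -0.02
θ=305°: -0.97 -2.47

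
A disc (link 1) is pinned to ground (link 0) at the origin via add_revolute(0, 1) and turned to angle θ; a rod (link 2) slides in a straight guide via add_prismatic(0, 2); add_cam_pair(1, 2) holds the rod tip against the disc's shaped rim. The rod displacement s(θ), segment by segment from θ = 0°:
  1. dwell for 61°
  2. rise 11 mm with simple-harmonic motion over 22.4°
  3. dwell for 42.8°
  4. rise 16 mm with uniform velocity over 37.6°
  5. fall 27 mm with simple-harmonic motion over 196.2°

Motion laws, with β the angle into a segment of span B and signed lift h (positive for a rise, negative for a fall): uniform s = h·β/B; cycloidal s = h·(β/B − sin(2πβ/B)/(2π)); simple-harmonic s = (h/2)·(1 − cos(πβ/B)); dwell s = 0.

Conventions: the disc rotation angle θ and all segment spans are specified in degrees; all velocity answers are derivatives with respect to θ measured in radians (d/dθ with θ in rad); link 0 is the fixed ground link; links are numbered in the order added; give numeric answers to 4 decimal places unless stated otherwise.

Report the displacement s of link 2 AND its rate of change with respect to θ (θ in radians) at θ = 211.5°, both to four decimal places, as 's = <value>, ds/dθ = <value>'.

segment 1 (0° to 61°, dwell): s unchanged at 0.0000
segment 2 (61° to 83.4°, simple-harmonic, h = 11) is passed completely: s = 0.0000 + (11) = 11.0000
segment 3 (83.4° to 126.2°, dwell): s unchanged at 11.0000
segment 4 (126.2° to 163.8°, uniform, h = 16) is passed completely: s = 11.0000 + (16) = 27.0000
θ = 211.5° falls in segment 5 (163.8° to 360°, simple-harmonic, h = -27): β = 211.5 − 163.8 = 47.7°, B = 196.2°; Δs = -27/2·(1 − cos(π·0.2431)) = -3.7500; s = 27.0000 − 3.7500 = 23.2500
velocity in seg [163.8°–360°] (simple-harmonic), θ in radians: β = 47.7° = 0.8325 rad, B = 196.2° = 3.4243 rad; ds/dθ = (πh/(2B)) sin(πβ/B) = (π·(-27)/(2·3.4243)) sin(π·0.2431) = -8.566402 mm/rad

s = 23.2500, ds/dθ = -8.5664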